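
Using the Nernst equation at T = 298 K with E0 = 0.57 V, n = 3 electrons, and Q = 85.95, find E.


E = E0 - (RT/nF) * ln(Q)
E = 0.57 - (8.314 * 298 / (3 * 96485)) * ln(85.95)
E = 0.5319 V

0.5319 V


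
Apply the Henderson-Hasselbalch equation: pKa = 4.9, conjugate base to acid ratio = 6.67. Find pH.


pH = pKa + log10([A-]/[HA])
pH = 4.9 + log10(6.67)
pH = 5.7241

5.7241


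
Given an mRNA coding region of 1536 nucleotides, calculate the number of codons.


codons = nucleotides / 3
codons = 1536 / 3 = 512

512


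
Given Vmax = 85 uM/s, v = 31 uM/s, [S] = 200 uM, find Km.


Km = [S] * (Vmax - v) / v
Km = 200 * (85 - 31) / 31
Km = 348.3871 uM

348.3871 uM


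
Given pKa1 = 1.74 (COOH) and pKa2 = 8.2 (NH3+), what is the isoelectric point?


pI = (pKa1 + pKa2) / 2
pI = (1.74 + 8.2) / 2
pI = 4.97

4.97


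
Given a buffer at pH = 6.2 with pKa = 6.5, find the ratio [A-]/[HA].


[A-]/[HA] = 10^(pH - pKa)
= 10^(6.2 - 6.5)
= 0.5012

0.5012


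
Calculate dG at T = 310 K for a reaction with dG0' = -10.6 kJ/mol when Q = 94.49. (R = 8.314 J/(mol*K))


dG = dG0' + RT * ln(Q) / 1000
dG = -10.6 + 8.314 * 310 * ln(94.49) / 1000
dG = 1.123 kJ/mol

1.123 kJ/mol


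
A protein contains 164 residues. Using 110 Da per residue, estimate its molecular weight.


MW = n_residues * 110 Da
MW = 164 * 110
MW = 18040 Da

18040 Da


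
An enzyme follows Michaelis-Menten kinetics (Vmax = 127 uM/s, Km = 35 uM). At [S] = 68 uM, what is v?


v = Vmax * [S] / (Km + [S])
v = 127 * 68 / (35 + 68)
v = 83.8447 uM/s

83.8447 uM/s


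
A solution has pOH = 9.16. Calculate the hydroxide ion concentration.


[OH-] = 10^(-pOH)
[OH-] = 10^(-9.16)
[OH-] = 6.918e-10 M

6.918e-10 M


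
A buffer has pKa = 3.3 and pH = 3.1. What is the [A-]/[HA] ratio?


[A-]/[HA] = 10^(pH - pKa)
= 10^(3.1 - 3.3)
= 0.631

0.631


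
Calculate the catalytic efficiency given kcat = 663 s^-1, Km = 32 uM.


Catalytic efficiency = kcat / Km
= 663 / 32
= 20.7188 uM^-1*s^-1

20.7188 uM^-1*s^-1


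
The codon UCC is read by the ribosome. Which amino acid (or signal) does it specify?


Standard genetic code lookup.
Codon UCC -> Ser

Ser


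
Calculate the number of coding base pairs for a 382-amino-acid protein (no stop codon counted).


Each amino acid = 1 codon = 3 bp
bp = 382 * 3 = 1146 bp

1146 bp


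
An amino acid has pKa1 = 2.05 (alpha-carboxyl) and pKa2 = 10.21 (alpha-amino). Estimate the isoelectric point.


pI = (pKa1 + pKa2) / 2
pI = (2.05 + 10.21) / 2
pI = 6.13

6.13


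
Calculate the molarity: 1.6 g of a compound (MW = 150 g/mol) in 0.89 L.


C = (mass / MW) / volume
C = (1.6 / 150) / 0.89
C = 0.012 M

0.012 M


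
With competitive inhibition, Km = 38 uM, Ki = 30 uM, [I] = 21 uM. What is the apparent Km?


Km_app = Km * (1 + [I]/Ki)
Km_app = 38 * (1 + 21/30)
Km_app = 64.6 uM

64.6 uM


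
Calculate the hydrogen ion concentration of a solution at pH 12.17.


[H+] = 10^(-pH)
[H+] = 10^(-12.17)
[H+] = 6.761e-13 M

6.761e-13 M


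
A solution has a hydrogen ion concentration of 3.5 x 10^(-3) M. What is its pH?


pH = -log10([H+])
pH = -log10(3.5 x 10^(-3))
pH = 2.4559

2.4559


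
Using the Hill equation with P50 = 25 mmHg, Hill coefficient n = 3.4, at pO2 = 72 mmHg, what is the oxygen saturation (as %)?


Y = pO2^n / (P50^n + pO2^n)
Y = 72^3.4 / (25^3.4 + 72^3.4)
Y = 97.33%

97.33%


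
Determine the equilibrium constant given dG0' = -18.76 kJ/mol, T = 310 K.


Keq = exp(-dG0 * 1000 / (R * T))
Keq = exp(-(-18.76) * 1000 / (8.314 * 310))
Keq = 1449.2803

1449.2803


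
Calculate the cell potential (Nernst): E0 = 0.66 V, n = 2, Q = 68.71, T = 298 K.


E = E0 - (RT/nF) * ln(Q)
E = 0.66 - (8.314 * 298 / (2 * 96485)) * ln(68.71)
E = 0.6057 V

0.6057 V


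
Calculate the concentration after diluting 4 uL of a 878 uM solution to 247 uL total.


C2 = C1 * V1 / V2
C2 = 878 * 4 / 247
C2 = 14.2186 uM

14.2186 uM


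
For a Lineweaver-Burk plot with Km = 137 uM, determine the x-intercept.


x-intercept = -1/Km
= -1/137
= -0.0073 1/uM

-0.0073 1/uM


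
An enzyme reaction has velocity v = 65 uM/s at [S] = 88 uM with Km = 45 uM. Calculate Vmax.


Vmax = v * (Km + [S]) / [S]
Vmax = 65 * (45 + 88) / 88
Vmax = 98.2386 uM/s

98.2386 uM/s


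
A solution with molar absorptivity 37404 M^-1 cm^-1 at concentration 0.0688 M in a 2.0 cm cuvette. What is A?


A = epsilon * c * l
A = 37404 * 0.0688 * 2.0
A = 5146.7904

5146.7904


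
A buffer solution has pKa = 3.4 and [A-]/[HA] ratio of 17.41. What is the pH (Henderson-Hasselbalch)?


pH = pKa + log10([A-]/[HA])
pH = 3.4 + log10(17.41)
pH = 4.6408

4.6408


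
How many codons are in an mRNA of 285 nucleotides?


codons = nucleotides / 3
codons = 285 / 3 = 95

95


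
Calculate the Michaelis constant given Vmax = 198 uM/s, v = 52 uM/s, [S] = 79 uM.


Km = [S] * (Vmax - v) / v
Km = 79 * (198 - 52) / 52
Km = 221.8077 uM

221.8077 uM


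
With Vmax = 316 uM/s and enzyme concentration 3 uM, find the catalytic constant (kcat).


kcat = Vmax / [E]t
kcat = 316 / 3
kcat = 105.3333 s^-1

105.3333 s^-1


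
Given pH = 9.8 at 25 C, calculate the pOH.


pOH = 14 - pH
pOH = 14 - 9.8
pOH = 4.2

4.2


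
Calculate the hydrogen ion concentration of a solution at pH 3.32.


[H+] = 10^(-pH)
[H+] = 10^(-3.32)
[H+] = 4.786e-04 M

4.786e-04 M


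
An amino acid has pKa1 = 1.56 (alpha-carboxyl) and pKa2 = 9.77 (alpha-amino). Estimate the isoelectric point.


pI = (pKa1 + pKa2) / 2
pI = (1.56 + 9.77) / 2
pI = 5.665

5.665


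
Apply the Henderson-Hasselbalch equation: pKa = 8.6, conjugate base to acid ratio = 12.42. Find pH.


pH = pKa + log10([A-]/[HA])
pH = 8.6 + log10(12.42)
pH = 9.6941

9.6941


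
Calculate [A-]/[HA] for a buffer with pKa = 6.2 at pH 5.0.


[A-]/[HA] = 10^(pH - pKa)
= 10^(5.0 - 6.2)
= 0.0631

0.0631


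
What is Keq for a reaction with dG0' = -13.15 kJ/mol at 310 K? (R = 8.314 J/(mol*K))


Keq = exp(-dG0 * 1000 / (R * T))
Keq = exp(-(-13.15) * 1000 / (8.314 * 310))
Keq = 164.3765

164.3765


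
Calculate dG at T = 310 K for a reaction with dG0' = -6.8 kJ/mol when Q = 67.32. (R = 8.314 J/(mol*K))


dG = dG0' + RT * ln(Q) / 1000
dG = -6.8 + 8.314 * 310 * ln(67.32) / 1000
dG = 4.0492 kJ/mol

4.0492 kJ/mol


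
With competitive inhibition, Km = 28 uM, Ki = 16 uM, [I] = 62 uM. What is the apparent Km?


Km_app = Km * (1 + [I]/Ki)
Km_app = 28 * (1 + 62/16)
Km_app = 136.5 uM

136.5 uM


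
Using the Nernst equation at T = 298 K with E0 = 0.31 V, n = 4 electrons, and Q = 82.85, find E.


E = E0 - (RT/nF) * ln(Q)
E = 0.31 - (8.314 * 298 / (4 * 96485)) * ln(82.85)
E = 0.2816 V

0.2816 V


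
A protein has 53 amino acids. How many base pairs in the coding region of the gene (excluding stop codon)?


Each amino acid = 1 codon = 3 bp
bp = 53 * 3 = 159 bp

159 bp


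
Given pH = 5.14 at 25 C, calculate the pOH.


pOH = 14 - pH
pOH = 14 - 5.14
pOH = 8.86

8.86


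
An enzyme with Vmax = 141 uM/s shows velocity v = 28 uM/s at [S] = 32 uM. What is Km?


Km = [S] * (Vmax - v) / v
Km = 32 * (141 - 28) / 28
Km = 129.1429 uM

129.1429 uM


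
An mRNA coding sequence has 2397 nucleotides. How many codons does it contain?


codons = nucleotides / 3
codons = 2397 / 3 = 799

799


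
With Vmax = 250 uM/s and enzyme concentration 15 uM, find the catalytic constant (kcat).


kcat = Vmax / [E]t
kcat = 250 / 15
kcat = 16.6667 s^-1

16.6667 s^-1


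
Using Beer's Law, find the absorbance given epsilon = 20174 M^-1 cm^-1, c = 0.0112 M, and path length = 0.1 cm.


A = epsilon * c * l
A = 20174 * 0.0112 * 0.1
A = 22.5949

22.5949


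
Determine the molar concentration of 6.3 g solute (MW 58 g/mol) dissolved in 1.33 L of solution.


C = (mass / MW) / volume
C = (6.3 / 58) / 1.33
C = 0.0817 M

0.0817 M


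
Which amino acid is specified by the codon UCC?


Standard genetic code lookup.
Codon UCC -> Ser

Ser


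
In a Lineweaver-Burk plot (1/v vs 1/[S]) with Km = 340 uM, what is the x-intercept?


x-intercept = -1/Km
= -1/340
= -0.0029 1/uM

-0.0029 1/uM


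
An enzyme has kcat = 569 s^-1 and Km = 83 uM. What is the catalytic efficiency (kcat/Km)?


Catalytic efficiency = kcat / Km
= 569 / 83
= 6.8554 uM^-1*s^-1

6.8554 uM^-1*s^-1


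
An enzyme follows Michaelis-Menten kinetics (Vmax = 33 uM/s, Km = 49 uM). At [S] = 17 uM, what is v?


v = Vmax * [S] / (Km + [S])
v = 33 * 17 / (49 + 17)
v = 8.5 uM/s

8.5 uM/s


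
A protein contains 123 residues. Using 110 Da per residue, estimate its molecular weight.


MW = n_residues * 110 Da
MW = 123 * 110
MW = 13530 Da

13530 Da


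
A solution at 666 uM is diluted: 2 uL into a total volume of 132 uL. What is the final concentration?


C2 = C1 * V1 / V2
C2 = 666 * 2 / 132
C2 = 10.0909 uM

10.0909 uM


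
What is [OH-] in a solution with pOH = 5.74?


[OH-] = 10^(-pOH)
[OH-] = 10^(-5.74)
[OH-] = 1.820e-06 M

1.820e-06 M


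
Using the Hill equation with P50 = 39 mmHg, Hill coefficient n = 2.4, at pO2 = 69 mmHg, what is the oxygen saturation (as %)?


Y = pO2^n / (P50^n + pO2^n)
Y = 69^2.4 / (39^2.4 + 69^2.4)
Y = 79.73%

79.73%


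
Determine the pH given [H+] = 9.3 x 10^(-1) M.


pH = -log10([H+])
pH = -log10(9.3 x 10^(-1))
pH = 0.0315

0.0315


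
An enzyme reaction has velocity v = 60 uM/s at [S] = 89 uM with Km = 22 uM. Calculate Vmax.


Vmax = v * (Km + [S]) / [S]
Vmax = 60 * (22 + 89) / 89
Vmax = 74.8315 uM/s

74.8315 uM/s


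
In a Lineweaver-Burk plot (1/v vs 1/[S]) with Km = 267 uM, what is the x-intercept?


x-intercept = -1/Km
= -1/267
= -0.0037 1/uM

-0.0037 1/uM


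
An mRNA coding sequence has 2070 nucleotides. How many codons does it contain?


codons = nucleotides / 3
codons = 2070 / 3 = 690

690


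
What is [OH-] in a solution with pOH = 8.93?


[OH-] = 10^(-pOH)
[OH-] = 10^(-8.93)
[OH-] = 1.175e-09 M

1.175e-09 M


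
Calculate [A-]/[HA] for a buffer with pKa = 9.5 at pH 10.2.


[A-]/[HA] = 10^(pH - pKa)
= 10^(10.2 - 9.5)
= 5.0119

5.0119


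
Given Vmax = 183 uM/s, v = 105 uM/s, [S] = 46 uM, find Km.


Km = [S] * (Vmax - v) / v
Km = 46 * (183 - 105) / 105
Km = 34.1714 uM

34.1714 uM


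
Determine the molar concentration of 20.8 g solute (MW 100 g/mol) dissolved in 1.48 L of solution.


C = (mass / MW) / volume
C = (20.8 / 100) / 1.48
C = 0.1405 M

0.1405 M


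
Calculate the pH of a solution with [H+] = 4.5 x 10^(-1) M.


pH = -log10([H+])
pH = -log10(4.5 x 10^(-1))
pH = 0.3468

0.3468


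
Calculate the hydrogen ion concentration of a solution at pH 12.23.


[H+] = 10^(-pH)
[H+] = 10^(-12.23)
[H+] = 5.888e-13 M

5.888e-13 M


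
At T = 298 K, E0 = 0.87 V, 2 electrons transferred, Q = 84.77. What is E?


E = E0 - (RT/nF) * ln(Q)
E = 0.87 - (8.314 * 298 / (2 * 96485)) * ln(84.77)
E = 0.813 V

0.813 V


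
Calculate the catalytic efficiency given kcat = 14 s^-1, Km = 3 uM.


Catalytic efficiency = kcat / Km
= 14 / 3
= 4.6667 uM^-1*s^-1

4.6667 uM^-1*s^-1


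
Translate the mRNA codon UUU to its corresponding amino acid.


Standard genetic code lookup.
Codon UUU -> Phe

Phe


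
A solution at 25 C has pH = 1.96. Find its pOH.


pOH = 14 - pH
pOH = 14 - 1.96
pOH = 12.04

12.04


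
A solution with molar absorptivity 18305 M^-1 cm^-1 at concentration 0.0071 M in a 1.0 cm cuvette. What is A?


A = epsilon * c * l
A = 18305 * 0.0071 * 1.0
A = 129.9655

129.9655


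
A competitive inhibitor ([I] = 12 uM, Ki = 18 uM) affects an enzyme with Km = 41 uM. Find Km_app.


Km_app = Km * (1 + [I]/Ki)
Km_app = 41 * (1 + 12/18)
Km_app = 68.3333 uM

68.3333 uM


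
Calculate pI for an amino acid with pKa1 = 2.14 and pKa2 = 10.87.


pI = (pKa1 + pKa2) / 2
pI = (2.14 + 10.87) / 2
pI = 6.505

6.505


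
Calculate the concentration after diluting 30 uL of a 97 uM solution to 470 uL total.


C2 = C1 * V1 / V2
C2 = 97 * 30 / 470
C2 = 6.1915 uM

6.1915 uM


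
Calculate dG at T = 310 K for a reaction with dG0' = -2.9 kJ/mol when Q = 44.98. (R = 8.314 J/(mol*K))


dG = dG0' + RT * ln(Q) / 1000
dG = -2.9 + 8.314 * 310 * ln(44.98) / 1000
dG = 6.9099 kJ/mol

6.9099 kJ/mol


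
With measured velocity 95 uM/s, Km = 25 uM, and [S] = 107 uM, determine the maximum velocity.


Vmax = v * (Km + [S]) / [S]
Vmax = 95 * (25 + 107) / 107
Vmax = 117.1963 uM/s

117.1963 uM/s


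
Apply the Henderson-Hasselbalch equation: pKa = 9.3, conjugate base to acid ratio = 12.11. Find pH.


pH = pKa + log10([A-]/[HA])
pH = 9.3 + log10(12.11)
pH = 10.3831

10.3831


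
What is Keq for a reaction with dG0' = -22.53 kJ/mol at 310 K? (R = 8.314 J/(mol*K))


Keq = exp(-dG0 * 1000 / (R * T))
Keq = exp(-(-22.53) * 1000 / (8.314 * 310))
Keq = 6257.7174

6257.7174


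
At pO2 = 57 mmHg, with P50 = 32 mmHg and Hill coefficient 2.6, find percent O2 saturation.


Y = pO2^n / (P50^n + pO2^n)
Y = 57^2.6 / (32^2.6 + 57^2.6)
Y = 81.77%

81.77%


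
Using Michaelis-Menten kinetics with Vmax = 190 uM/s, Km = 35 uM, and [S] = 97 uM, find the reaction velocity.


v = Vmax * [S] / (Km + [S])
v = 190 * 97 / (35 + 97)
v = 139.6212 uM/s

139.6212 uM/s


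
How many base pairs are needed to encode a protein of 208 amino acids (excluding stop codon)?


Each amino acid = 1 codon = 3 bp
bp = 208 * 3 = 624 bp

624 bp


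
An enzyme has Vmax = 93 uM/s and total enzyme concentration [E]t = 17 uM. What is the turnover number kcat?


kcat = Vmax / [E]t
kcat = 93 / 17
kcat = 5.4706 s^-1

5.4706 s^-1


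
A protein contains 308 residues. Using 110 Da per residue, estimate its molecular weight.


MW = n_residues * 110 Da
MW = 308 * 110
MW = 33880 Da

33880 Da


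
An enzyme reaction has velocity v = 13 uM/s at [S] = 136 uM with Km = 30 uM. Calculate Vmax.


Vmax = v * (Km + [S]) / [S]
Vmax = 13 * (30 + 136) / 136
Vmax = 15.8676 uM/s

15.8676 uM/s


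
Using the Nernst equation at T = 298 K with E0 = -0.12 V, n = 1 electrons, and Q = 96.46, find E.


E = E0 - (RT/nF) * ln(Q)
E = -0.12 - (8.314 * 298 / (1 * 96485)) * ln(96.46)
E = -0.2373 V

-0.2373 V


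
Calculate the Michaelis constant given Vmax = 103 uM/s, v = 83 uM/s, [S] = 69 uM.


Km = [S] * (Vmax - v) / v
Km = 69 * (103 - 83) / 83
Km = 16.6265 uM

16.6265 uM


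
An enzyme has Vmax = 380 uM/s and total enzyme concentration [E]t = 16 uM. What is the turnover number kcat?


kcat = Vmax / [E]t
kcat = 380 / 16
kcat = 23.75 s^-1

23.75 s^-1


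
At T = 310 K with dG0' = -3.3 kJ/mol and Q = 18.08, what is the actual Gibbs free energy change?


dG = dG0' + RT * ln(Q) / 1000
dG = -3.3 + 8.314 * 310 * ln(18.08) / 1000
dG = 4.1609 kJ/mol

4.1609 kJ/mol


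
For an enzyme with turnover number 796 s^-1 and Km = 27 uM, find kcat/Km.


Catalytic efficiency = kcat / Km
= 796 / 27
= 29.4815 uM^-1*s^-1

29.4815 uM^-1*s^-1


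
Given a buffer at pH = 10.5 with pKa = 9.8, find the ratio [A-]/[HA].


[A-]/[HA] = 10^(pH - pKa)
= 10^(10.5 - 9.8)
= 5.0119

5.0119


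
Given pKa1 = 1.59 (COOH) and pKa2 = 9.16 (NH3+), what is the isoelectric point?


pI = (pKa1 + pKa2) / 2
pI = (1.59 + 9.16) / 2
pI = 5.375

5.375


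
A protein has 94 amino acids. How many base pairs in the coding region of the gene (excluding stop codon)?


Each amino acid = 1 codon = 3 bp
bp = 94 * 3 = 282 bp

282 bp


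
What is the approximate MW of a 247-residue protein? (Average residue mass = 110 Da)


MW = n_residues * 110 Da
MW = 247 * 110
MW = 27170 Da

27170 Da


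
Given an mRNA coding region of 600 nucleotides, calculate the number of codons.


codons = nucleotides / 3
codons = 600 / 3 = 200

200


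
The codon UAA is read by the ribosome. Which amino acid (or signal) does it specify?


Standard genetic code lookup.
Codon UAA -> Stop

Stop


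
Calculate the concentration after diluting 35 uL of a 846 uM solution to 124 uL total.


C2 = C1 * V1 / V2
C2 = 846 * 35 / 124
C2 = 238.7903 uM

238.7903 uM


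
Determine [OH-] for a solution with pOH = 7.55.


[OH-] = 10^(-pOH)
[OH-] = 10^(-7.55)
[OH-] = 2.818e-08 M

2.818e-08 M


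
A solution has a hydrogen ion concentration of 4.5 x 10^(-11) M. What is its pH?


pH = -log10([H+])
pH = -log10(4.5 x 10^(-11))
pH = 10.3468

10.3468


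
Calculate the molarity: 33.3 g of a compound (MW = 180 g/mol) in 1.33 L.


C = (mass / MW) / volume
C = (33.3 / 180) / 1.33
C = 0.1391 M

0.1391 M


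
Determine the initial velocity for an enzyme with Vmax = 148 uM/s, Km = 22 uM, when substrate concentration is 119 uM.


v = Vmax * [S] / (Km + [S])
v = 148 * 119 / (22 + 119)
v = 124.9078 uM/s

124.9078 uM/s


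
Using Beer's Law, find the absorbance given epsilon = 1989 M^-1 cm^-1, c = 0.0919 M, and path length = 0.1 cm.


A = epsilon * c * l
A = 1989 * 0.0919 * 0.1
A = 18.2789

18.2789


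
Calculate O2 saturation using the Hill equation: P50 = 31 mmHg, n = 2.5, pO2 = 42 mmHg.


Y = pO2^n / (P50^n + pO2^n)
Y = 42^2.5 / (31^2.5 + 42^2.5)
Y = 68.12%

68.12%


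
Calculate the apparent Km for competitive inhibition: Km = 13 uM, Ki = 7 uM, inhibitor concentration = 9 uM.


Km_app = Km * (1 + [I]/Ki)
Km_app = 13 * (1 + 9/7)
Km_app = 29.7143 uM

29.7143 uM


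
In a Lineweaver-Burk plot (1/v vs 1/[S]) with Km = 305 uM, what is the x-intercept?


x-intercept = -1/Km
= -1/305
= -0.0033 1/uM

-0.0033 1/uM


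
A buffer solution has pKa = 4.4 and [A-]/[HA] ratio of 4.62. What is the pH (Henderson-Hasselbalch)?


pH = pKa + log10([A-]/[HA])
pH = 4.4 + log10(4.62)
pH = 5.0646

5.0646


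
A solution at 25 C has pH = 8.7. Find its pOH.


pOH = 14 - pH
pOH = 14 - 8.7
pOH = 5.3

5.3


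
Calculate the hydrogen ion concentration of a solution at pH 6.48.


[H+] = 10^(-pH)
[H+] = 10^(-6.48)
[H+] = 3.311e-07 M

3.311e-07 M


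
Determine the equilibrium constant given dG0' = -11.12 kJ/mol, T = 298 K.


Keq = exp(-dG0 * 1000 / (R * T))
Keq = exp(-(-11.12) * 1000 / (8.314 * 298))
Keq = 88.967

88.967


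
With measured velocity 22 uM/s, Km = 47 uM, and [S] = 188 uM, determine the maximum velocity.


Vmax = v * (Km + [S]) / [S]
Vmax = 22 * (47 + 188) / 188
Vmax = 27.5 uM/s

27.5 uM/s


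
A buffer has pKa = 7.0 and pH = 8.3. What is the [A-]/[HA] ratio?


[A-]/[HA] = 10^(pH - pKa)
= 10^(8.3 - 7.0)
= 19.9526

19.9526


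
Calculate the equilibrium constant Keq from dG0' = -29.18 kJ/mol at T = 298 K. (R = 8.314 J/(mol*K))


Keq = exp(-dG0 * 1000 / (R * T))
Keq = exp(-(-29.18) * 1000 / (8.314 * 298))
Keq = 130308.4669

130308.4669


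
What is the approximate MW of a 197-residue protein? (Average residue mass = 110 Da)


MW = n_residues * 110 Da
MW = 197 * 110
MW = 21670 Da

21670 Da


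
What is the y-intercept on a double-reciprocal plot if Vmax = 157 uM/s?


y-intercept = 1/Vmax
= 1/157
= 0.0064 s/uM

0.0064 s/uM


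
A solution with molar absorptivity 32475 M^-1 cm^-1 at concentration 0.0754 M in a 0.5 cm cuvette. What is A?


A = epsilon * c * l
A = 32475 * 0.0754 * 0.5
A = 1224.3075

1224.3075


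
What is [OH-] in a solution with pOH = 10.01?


[OH-] = 10^(-pOH)
[OH-] = 10^(-10.01)
[OH-] = 9.772e-11 M

9.772e-11 M


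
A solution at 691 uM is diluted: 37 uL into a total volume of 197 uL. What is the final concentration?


C2 = C1 * V1 / V2
C2 = 691 * 37 / 197
C2 = 129.7817 uM

129.7817 uM


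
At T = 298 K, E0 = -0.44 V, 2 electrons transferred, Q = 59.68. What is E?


E = E0 - (RT/nF) * ln(Q)
E = -0.44 - (8.314 * 298 / (2 * 96485)) * ln(59.68)
E = -0.4925 V

-0.4925 V


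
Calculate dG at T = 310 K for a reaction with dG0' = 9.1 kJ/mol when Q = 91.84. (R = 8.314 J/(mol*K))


dG = dG0' + RT * ln(Q) / 1000
dG = 9.1 + 8.314 * 310 * ln(91.84) / 1000
dG = 20.7497 kJ/mol

20.7497 kJ/mol


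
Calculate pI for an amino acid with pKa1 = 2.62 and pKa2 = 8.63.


pI = (pKa1 + pKa2) / 2
pI = (2.62 + 8.63) / 2
pI = 5.625

5.625


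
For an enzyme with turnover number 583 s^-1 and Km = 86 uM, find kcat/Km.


Catalytic efficiency = kcat / Km
= 583 / 86
= 6.7791 uM^-1*s^-1

6.7791 uM^-1*s^-1


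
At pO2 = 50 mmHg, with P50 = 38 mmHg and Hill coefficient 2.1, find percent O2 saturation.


Y = pO2^n / (P50^n + pO2^n)
Y = 50^2.1 / (38^2.1 + 50^2.1)
Y = 64.02%

64.02%


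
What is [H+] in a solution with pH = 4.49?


[H+] = 10^(-pH)
[H+] = 10^(-4.49)
[H+] = 3.236e-05 M

3.236e-05 M


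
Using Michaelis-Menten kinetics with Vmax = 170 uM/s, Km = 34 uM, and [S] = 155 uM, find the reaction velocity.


v = Vmax * [S] / (Km + [S])
v = 170 * 155 / (34 + 155)
v = 139.418 uM/s

139.418 uM/s


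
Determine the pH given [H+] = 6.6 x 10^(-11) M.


pH = -log10([H+])
pH = -log10(6.6 x 10^(-11))
pH = 10.1805

10.1805


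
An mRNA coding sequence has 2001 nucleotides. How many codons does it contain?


codons = nucleotides / 3
codons = 2001 / 3 = 667

667


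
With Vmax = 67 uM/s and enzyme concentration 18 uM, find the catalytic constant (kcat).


kcat = Vmax / [E]t
kcat = 67 / 18
kcat = 3.7222 s^-1

3.7222 s^-1


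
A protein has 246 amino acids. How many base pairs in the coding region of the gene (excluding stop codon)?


Each amino acid = 1 codon = 3 bp
bp = 246 * 3 = 738 bp

738 bp


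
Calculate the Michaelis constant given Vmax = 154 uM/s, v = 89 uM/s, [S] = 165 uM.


Km = [S] * (Vmax - v) / v
Km = 165 * (154 - 89) / 89
Km = 120.5056 uM

120.5056 uM


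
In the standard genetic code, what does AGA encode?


Standard genetic code lookup.
Codon AGA -> Arg

Arg


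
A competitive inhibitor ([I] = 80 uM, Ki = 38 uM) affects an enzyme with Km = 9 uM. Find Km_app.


Km_app = Km * (1 + [I]/Ki)
Km_app = 9 * (1 + 80/38)
Km_app = 27.9474 uM

27.9474 uM


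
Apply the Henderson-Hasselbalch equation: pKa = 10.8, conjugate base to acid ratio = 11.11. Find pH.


pH = pKa + log10([A-]/[HA])
pH = 10.8 + log10(11.11)
pH = 11.8457

11.8457


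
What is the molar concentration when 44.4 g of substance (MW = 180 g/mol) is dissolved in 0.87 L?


C = (mass / MW) / volume
C = (44.4 / 180) / 0.87
C = 0.2835 M

0.2835 M


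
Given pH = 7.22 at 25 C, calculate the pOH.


pOH = 14 - pH
pOH = 14 - 7.22
pOH = 6.78

6.78


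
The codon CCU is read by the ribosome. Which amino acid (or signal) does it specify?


Standard genetic code lookup.
Codon CCU -> Pro

Pro


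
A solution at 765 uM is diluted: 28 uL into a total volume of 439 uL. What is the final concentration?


C2 = C1 * V1 / V2
C2 = 765 * 28 / 439
C2 = 48.7927 uM

48.7927 uM


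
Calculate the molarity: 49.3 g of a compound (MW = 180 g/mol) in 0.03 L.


C = (mass / MW) / volume
C = (49.3 / 180) / 0.03
C = 9.1296 M

9.1296 M


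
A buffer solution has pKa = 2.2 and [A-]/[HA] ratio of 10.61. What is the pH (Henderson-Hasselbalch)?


pH = pKa + log10([A-]/[HA])
pH = 2.2 + log10(10.61)
pH = 3.2257

3.2257


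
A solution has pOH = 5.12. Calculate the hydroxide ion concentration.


[OH-] = 10^(-pOH)
[OH-] = 10^(-5.12)
[OH-] = 7.586e-06 M

7.586e-06 M


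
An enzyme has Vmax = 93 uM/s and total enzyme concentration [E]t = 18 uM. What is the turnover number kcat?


kcat = Vmax / [E]t
kcat = 93 / 18
kcat = 5.1667 s^-1

5.1667 s^-1


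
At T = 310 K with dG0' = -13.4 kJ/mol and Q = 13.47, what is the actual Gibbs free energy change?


dG = dG0' + RT * ln(Q) / 1000
dG = -13.4 + 8.314 * 310 * ln(13.47) / 1000
dG = -6.6977 kJ/mol

-6.6977 kJ/mol


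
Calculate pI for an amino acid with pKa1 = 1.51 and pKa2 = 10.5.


pI = (pKa1 + pKa2) / 2
pI = (1.51 + 10.5) / 2
pI = 6.005

6.005


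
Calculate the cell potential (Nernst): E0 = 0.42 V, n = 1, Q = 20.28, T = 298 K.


E = E0 - (RT/nF) * ln(Q)
E = 0.42 - (8.314 * 298 / (1 * 96485)) * ln(20.28)
E = 0.3427 V

0.3427 V


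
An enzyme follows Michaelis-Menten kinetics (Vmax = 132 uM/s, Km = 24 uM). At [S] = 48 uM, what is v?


v = Vmax * [S] / (Km + [S])
v = 132 * 48 / (24 + 48)
v = 88.0 uM/s

88.0 uM/s


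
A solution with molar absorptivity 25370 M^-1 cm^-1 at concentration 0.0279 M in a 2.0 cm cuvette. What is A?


A = epsilon * c * l
A = 25370 * 0.0279 * 2.0
A = 1415.646

1415.646


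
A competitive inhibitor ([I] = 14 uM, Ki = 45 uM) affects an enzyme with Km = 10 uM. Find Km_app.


Km_app = Km * (1 + [I]/Ki)
Km_app = 10 * (1 + 14/45)
Km_app = 13.1111 uM

13.1111 uM


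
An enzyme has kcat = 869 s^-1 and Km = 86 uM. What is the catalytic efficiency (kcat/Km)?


Catalytic efficiency = kcat / Km
= 869 / 86
= 10.1047 uM^-1*s^-1

10.1047 uM^-1*s^-1


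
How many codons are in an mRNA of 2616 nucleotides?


codons = nucleotides / 3
codons = 2616 / 3 = 872

872


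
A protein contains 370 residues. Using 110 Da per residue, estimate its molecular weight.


MW = n_residues * 110 Da
MW = 370 * 110
MW = 40700 Da

40700 Da


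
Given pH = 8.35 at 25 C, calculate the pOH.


pOH = 14 - pH
pOH = 14 - 8.35
pOH = 5.65

5.65


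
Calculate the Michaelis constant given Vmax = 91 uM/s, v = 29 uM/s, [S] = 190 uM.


Km = [S] * (Vmax - v) / v
Km = 190 * (91 - 29) / 29
Km = 406.2069 uM

406.2069 uM


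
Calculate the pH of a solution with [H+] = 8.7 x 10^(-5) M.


pH = -log10([H+])
pH = -log10(8.7 x 10^(-5))
pH = 4.0605

4.0605


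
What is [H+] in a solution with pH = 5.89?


[H+] = 10^(-pH)
[H+] = 10^(-5.89)
[H+] = 1.288e-06 M

1.288e-06 M


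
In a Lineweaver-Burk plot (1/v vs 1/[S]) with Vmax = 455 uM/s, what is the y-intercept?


y-intercept = 1/Vmax
= 1/455
= 0.0022 s/uM

0.0022 s/uM


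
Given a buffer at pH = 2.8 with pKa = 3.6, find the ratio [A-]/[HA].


[A-]/[HA] = 10^(pH - pKa)
= 10^(2.8 - 3.6)
= 0.1585

0.1585


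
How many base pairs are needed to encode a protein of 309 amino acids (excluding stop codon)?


Each amino acid = 1 codon = 3 bp
bp = 309 * 3 = 927 bp

927 bp


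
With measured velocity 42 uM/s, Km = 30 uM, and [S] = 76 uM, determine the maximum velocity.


Vmax = v * (Km + [S]) / [S]
Vmax = 42 * (30 + 76) / 76
Vmax = 58.5789 uM/s

58.5789 uM/s


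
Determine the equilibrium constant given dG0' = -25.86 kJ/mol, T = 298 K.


Keq = exp(-dG0 * 1000 / (R * T))
Keq = exp(-(-25.86) * 1000 / (8.314 * 298))
Keq = 34119.9706

34119.9706


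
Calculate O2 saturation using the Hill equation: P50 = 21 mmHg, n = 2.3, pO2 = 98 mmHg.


Y = pO2^n / (P50^n + pO2^n)
Y = 98^2.3 / (21^2.3 + 98^2.3)
Y = 97.19%

97.19%


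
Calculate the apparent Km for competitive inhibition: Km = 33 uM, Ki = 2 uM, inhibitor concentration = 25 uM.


Km_app = Km * (1 + [I]/Ki)
Km_app = 33 * (1 + 25/2)
Km_app = 445.5 uM

445.5 uM


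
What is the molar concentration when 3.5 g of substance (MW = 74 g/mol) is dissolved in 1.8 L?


C = (mass / MW) / volume
C = (3.5 / 74) / 1.8
C = 0.0263 M

0.0263 M


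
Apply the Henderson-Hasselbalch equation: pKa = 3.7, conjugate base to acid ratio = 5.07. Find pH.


pH = pKa + log10([A-]/[HA])
pH = 3.7 + log10(5.07)
pH = 4.405

4.405


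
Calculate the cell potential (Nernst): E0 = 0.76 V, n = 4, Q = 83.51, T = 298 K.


E = E0 - (RT/nF) * ln(Q)
E = 0.76 - (8.314 * 298 / (4 * 96485)) * ln(83.51)
E = 0.7316 V

0.7316 V


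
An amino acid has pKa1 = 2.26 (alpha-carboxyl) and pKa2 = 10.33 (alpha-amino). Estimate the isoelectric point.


pI = (pKa1 + pKa2) / 2
pI = (2.26 + 10.33) / 2
pI = 6.295

6.295


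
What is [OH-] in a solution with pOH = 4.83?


[OH-] = 10^(-pOH)
[OH-] = 10^(-4.83)
[OH-] = 1.479e-05 M

1.479e-05 M


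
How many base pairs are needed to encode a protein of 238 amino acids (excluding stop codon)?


Each amino acid = 1 codon = 3 bp
bp = 238 * 3 = 714 bp

714 bp


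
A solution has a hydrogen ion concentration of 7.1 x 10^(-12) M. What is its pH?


pH = -log10([H+])
pH = -log10(7.1 x 10^(-12))
pH = 11.1487

11.1487


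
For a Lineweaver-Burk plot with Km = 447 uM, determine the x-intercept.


x-intercept = -1/Km
= -1/447
= -0.0022 1/uM

-0.0022 1/uM


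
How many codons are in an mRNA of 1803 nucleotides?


codons = nucleotides / 3
codons = 1803 / 3 = 601

601


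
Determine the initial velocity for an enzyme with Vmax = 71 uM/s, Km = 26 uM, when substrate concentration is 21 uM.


v = Vmax * [S] / (Km + [S])
v = 71 * 21 / (26 + 21)
v = 31.7234 uM/s

31.7234 uM/s


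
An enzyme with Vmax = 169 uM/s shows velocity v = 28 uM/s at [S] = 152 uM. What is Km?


Km = [S] * (Vmax - v) / v
Km = 152 * (169 - 28) / 28
Km = 765.4286 uM

765.4286 uM


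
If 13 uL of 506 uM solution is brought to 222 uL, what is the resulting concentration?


C2 = C1 * V1 / V2
C2 = 506 * 13 / 222
C2 = 29.6306 uM

29.6306 uM


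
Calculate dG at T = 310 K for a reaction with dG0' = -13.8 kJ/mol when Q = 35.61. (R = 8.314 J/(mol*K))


dG = dG0' + RT * ln(Q) / 1000
dG = -13.8 + 8.314 * 310 * ln(35.61) / 1000
dG = -4.5921 kJ/mol

-4.5921 kJ/mol


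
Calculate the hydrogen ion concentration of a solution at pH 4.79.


[H+] = 10^(-pH)
[H+] = 10^(-4.79)
[H+] = 1.622e-05 M

1.622e-05 M


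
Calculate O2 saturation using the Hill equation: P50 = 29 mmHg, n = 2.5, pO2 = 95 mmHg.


Y = pO2^n / (P50^n + pO2^n)
Y = 95^2.5 / (29^2.5 + 95^2.5)
Y = 95.1%

95.1%


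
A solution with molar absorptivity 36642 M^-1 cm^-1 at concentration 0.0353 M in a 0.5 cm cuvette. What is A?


A = epsilon * c * l
A = 36642 * 0.0353 * 0.5
A = 646.7313

646.7313


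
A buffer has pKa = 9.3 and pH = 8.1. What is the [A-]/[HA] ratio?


[A-]/[HA] = 10^(pH - pKa)
= 10^(8.1 - 9.3)
= 0.0631

0.0631


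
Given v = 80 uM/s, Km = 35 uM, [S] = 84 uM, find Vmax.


Vmax = v * (Km + [S]) / [S]
Vmax = 80 * (35 + 84) / 84
Vmax = 113.3333 uM/s

113.3333 uM/s


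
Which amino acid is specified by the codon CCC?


Standard genetic code lookup.
Codon CCC -> Pro

Pro


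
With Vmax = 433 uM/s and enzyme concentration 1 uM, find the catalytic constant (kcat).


kcat = Vmax / [E]t
kcat = 433 / 1
kcat = 433.0 s^-1

433.0 s^-1


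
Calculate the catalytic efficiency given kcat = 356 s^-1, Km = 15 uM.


Catalytic efficiency = kcat / Km
= 356 / 15
= 23.7333 uM^-1*s^-1

23.7333 uM^-1*s^-1


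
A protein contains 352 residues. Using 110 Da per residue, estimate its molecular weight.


MW = n_residues * 110 Da
MW = 352 * 110
MW = 38720 Da

38720 Da


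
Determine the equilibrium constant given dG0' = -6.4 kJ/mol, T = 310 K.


Keq = exp(-dG0 * 1000 / (R * T))
Keq = exp(-(-6.4) * 1000 / (8.314 * 310))
Keq = 11.9793

11.9793


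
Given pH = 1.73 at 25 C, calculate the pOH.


pOH = 14 - pH
pOH = 14 - 1.73
pOH = 12.27

12.27


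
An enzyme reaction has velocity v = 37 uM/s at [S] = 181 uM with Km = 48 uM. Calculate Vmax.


Vmax = v * (Km + [S]) / [S]
Vmax = 37 * (48 + 181) / 181
Vmax = 46.8122 uM/s

46.8122 uM/s


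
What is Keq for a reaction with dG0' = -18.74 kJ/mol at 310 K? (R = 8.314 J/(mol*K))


Keq = exp(-dG0 * 1000 / (R * T))
Keq = exp(-(-18.74) * 1000 / (8.314 * 310))
Keq = 1438.0775

1438.0775


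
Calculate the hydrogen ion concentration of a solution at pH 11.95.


[H+] = 10^(-pH)
[H+] = 10^(-11.95)
[H+] = 1.122e-12 M

1.122e-12 M


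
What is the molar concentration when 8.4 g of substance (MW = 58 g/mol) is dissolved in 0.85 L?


C = (mass / MW) / volume
C = (8.4 / 58) / 0.85
C = 0.1704 M

0.1704 M


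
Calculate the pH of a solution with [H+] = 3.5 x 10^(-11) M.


pH = -log10([H+])
pH = -log10(3.5 x 10^(-11))
pH = 10.4559

10.4559


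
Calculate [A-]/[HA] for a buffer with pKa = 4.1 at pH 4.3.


[A-]/[HA] = 10^(pH - pKa)
= 10^(4.3 - 4.1)
= 1.5849

1.5849


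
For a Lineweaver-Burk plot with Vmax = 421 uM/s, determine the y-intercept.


y-intercept = 1/Vmax
= 1/421
= 0.0024 s/uM

0.0024 s/uM


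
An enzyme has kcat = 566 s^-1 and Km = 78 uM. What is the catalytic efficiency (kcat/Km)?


Catalytic efficiency = kcat / Km
= 566 / 78
= 7.2564 uM^-1*s^-1

7.2564 uM^-1*s^-1


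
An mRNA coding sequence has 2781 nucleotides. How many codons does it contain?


codons = nucleotides / 3
codons = 2781 / 3 = 927

927


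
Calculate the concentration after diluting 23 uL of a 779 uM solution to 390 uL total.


C2 = C1 * V1 / V2
C2 = 779 * 23 / 390
C2 = 45.941 uM

45.941 uM


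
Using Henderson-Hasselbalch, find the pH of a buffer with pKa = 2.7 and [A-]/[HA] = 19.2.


pH = pKa + log10([A-]/[HA])
pH = 2.7 + log10(19.2)
pH = 3.9833

3.9833


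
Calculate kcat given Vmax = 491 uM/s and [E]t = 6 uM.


kcat = Vmax / [E]t
kcat = 491 / 6
kcat = 81.8333 s^-1

81.8333 s^-1


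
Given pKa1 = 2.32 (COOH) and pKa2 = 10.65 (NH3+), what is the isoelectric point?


pI = (pKa1 + pKa2) / 2
pI = (2.32 + 10.65) / 2
pI = 6.485

6.485


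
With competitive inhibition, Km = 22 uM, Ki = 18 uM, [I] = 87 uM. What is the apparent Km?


Km_app = Km * (1 + [I]/Ki)
Km_app = 22 * (1 + 87/18)
Km_app = 128.3333 uM

128.3333 uM


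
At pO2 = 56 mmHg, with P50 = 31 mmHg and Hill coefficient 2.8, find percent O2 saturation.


Y = pO2^n / (P50^n + pO2^n)
Y = 56^2.8 / (31^2.8 + 56^2.8)
Y = 83.97%

83.97%


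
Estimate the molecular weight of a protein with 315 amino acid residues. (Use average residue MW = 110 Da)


MW = n_residues * 110 Da
MW = 315 * 110
MW = 34650 Da

34650 Da


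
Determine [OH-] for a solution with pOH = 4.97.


[OH-] = 10^(-pOH)
[OH-] = 10^(-4.97)
[OH-] = 1.072e-05 M

1.072e-05 M


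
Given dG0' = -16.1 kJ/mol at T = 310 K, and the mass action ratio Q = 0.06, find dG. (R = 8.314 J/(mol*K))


dG = dG0' + RT * ln(Q) / 1000
dG = -16.1 + 8.314 * 310 * ln(0.06) / 1000
dG = -23.3511 kJ/mol

-23.3511 kJ/mol


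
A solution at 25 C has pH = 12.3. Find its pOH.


pOH = 14 - pH
pOH = 14 - 12.3
pOH = 1.7

1.7


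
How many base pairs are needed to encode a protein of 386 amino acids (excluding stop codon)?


Each amino acid = 1 codon = 3 bp
bp = 386 * 3 = 1158 bp

1158 bp


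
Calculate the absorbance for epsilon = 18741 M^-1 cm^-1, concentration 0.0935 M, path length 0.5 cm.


A = epsilon * c * l
A = 18741 * 0.0935 * 0.5
A = 876.1418

876.1418


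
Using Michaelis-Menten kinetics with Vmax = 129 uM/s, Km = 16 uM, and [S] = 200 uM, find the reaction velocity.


v = Vmax * [S] / (Km + [S])
v = 129 * 200 / (16 + 200)
v = 119.4444 uM/s

119.4444 uM/s


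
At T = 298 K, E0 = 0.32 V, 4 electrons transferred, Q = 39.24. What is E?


E = E0 - (RT/nF) * ln(Q)
E = 0.32 - (8.314 * 298 / (4 * 96485)) * ln(39.24)
E = 0.2964 V

0.2964 V


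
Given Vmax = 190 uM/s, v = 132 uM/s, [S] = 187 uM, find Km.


Km = [S] * (Vmax - v) / v
Km = 187 * (190 - 132) / 132
Km = 82.1667 uM

82.1667 uM


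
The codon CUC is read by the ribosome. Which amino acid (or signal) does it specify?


Standard genetic code lookup.
Codon CUC -> Leu

Leu


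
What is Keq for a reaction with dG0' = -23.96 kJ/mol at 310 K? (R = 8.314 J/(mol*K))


Keq = exp(-dG0 * 1000 / (R * T))
Keq = exp(-(-23.96) * 1000 / (8.314 * 310))
Keq = 10898.7826

10898.7826


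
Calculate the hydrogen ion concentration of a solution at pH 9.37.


[H+] = 10^(-pH)
[H+] = 10^(-9.37)
[H+] = 4.266e-10 M

4.266e-10 M


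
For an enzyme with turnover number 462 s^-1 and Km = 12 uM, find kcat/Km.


Catalytic efficiency = kcat / Km
= 462 / 12
= 38.5 uM^-1*s^-1

38.5 uM^-1*s^-1


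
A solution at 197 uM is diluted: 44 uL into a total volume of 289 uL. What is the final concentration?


C2 = C1 * V1 / V2
C2 = 197 * 44 / 289
C2 = 29.9931 uM

29.9931 uM


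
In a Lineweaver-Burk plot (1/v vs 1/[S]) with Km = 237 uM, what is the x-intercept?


x-intercept = -1/Km
= -1/237
= -0.0042 1/uM

-0.0042 1/uM


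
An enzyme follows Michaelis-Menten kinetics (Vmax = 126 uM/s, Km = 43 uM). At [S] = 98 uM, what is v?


v = Vmax * [S] / (Km + [S])
v = 126 * 98 / (43 + 98)
v = 87.5745 uM/s

87.5745 uM/s


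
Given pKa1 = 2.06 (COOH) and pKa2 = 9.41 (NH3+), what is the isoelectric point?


pI = (pKa1 + pKa2) / 2
pI = (2.06 + 9.41) / 2
pI = 5.735

5.735


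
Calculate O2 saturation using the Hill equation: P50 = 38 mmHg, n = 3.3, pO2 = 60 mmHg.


Y = pO2^n / (P50^n + pO2^n)
Y = 60^3.3 / (38^3.3 + 60^3.3)
Y = 81.87%

81.87%


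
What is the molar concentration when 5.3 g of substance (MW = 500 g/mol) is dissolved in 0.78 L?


C = (mass / MW) / volume
C = (5.3 / 500) / 0.78
C = 0.0136 M

0.0136 M


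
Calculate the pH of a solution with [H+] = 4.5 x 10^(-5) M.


pH = -log10([H+])
pH = -log10(4.5 x 10^(-5))
pH = 4.3468

4.3468


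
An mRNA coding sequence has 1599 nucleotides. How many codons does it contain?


codons = nucleotides / 3
codons = 1599 / 3 = 533

533


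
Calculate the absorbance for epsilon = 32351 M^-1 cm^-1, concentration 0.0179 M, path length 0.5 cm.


A = epsilon * c * l
A = 32351 * 0.0179 * 0.5
A = 289.5414

289.5414


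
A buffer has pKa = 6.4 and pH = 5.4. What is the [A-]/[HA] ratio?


[A-]/[HA] = 10^(pH - pKa)
= 10^(5.4 - 6.4)
= 0.1

0.1


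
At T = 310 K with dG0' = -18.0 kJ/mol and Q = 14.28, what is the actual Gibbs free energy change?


dG = dG0' + RT * ln(Q) / 1000
dG = -18.0 + 8.314 * 310 * ln(14.28) / 1000
dG = -11.1472 kJ/mol

-11.1472 kJ/mol


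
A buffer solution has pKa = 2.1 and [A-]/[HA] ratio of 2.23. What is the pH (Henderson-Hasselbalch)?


pH = pKa + log10([A-]/[HA])
pH = 2.1 + log10(2.23)
pH = 2.4483

2.4483


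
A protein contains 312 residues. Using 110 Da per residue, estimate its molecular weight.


MW = n_residues * 110 Da
MW = 312 * 110
MW = 34320 Da

34320 Da


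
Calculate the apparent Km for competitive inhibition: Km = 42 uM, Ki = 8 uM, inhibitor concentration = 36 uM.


Km_app = Km * (1 + [I]/Ki)
Km_app = 42 * (1 + 36/8)
Km_app = 231.0 uM

231.0 uM


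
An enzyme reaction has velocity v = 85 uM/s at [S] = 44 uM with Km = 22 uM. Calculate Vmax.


Vmax = v * (Km + [S]) / [S]
Vmax = 85 * (22 + 44) / 44
Vmax = 127.5 uM/s

127.5 uM/s


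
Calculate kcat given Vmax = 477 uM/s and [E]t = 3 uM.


kcat = Vmax / [E]t
kcat = 477 / 3
kcat = 159.0 s^-1

159.0 s^-1


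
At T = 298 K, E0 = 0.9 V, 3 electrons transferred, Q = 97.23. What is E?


E = E0 - (RT/nF) * ln(Q)
E = 0.9 - (8.314 * 298 / (3 * 96485)) * ln(97.23)
E = 0.8608 V

0.8608 V


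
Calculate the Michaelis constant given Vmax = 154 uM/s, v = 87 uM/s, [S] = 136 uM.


Km = [S] * (Vmax - v) / v
Km = 136 * (154 - 87) / 87
Km = 104.7356 uM

104.7356 uM


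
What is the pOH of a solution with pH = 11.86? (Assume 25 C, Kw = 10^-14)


pOH = 14 - pH
pOH = 14 - 11.86
pOH = 2.14

2.14


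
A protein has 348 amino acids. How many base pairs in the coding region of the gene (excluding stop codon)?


Each amino acid = 1 codon = 3 bp
bp = 348 * 3 = 1044 bp

1044 bp


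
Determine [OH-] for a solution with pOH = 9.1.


[OH-] = 10^(-pOH)
[OH-] = 10^(-9.1)
[OH-] = 7.943e-10 M

7.943e-10 M


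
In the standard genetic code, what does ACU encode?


Standard genetic code lookup.
Codon ACU -> Thr

Thr


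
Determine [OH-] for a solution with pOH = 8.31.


[OH-] = 10^(-pOH)
[OH-] = 10^(-8.31)
[OH-] = 4.898e-09 M

4.898e-09 M


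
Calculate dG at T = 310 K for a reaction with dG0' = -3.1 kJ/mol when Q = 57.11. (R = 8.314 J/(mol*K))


dG = dG0' + RT * ln(Q) / 1000
dG = -3.1 + 8.314 * 310 * ln(57.11) / 1000
dG = 7.3253 kJ/mol

7.3253 kJ/mol


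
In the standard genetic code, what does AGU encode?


Standard genetic code lookup.
Codon AGU -> Ser

Ser
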